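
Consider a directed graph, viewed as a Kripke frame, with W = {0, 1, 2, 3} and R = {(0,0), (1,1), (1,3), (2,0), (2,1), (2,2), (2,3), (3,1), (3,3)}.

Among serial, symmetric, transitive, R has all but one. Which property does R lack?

Serial: yes — every world has a successor (e.g. 0 R 0).
Symmetric: no — 2 R 0 but not 0 R 2.
Transitive: yes — every two-step R-path is closed by a direct edge.
Only symmetric fails.

symmetric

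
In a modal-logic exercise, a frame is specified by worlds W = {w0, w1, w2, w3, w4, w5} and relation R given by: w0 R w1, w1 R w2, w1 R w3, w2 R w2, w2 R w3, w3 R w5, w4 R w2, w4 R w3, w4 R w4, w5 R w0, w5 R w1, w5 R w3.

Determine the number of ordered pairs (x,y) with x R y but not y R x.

Enumerating: (w0,w1), (w1,w2), (w1,w3), (w2,w3), (w4,w2), (w4,w3), (w5,w0), (w5,w1).

8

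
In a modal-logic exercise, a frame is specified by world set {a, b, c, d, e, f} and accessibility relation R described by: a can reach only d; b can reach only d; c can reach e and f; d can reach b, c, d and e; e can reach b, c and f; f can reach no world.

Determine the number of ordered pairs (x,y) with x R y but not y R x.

Enumerating: (a,d), (c,f), (d,c), (d,e), (e,b), (e,f).

6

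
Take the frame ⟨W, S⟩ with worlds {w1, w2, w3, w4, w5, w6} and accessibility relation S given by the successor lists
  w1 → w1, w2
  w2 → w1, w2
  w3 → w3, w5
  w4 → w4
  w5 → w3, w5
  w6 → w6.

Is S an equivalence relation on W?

Yes

Reflexive: yes — every world is S-related to itself.
Symmetric: yes — every pair in S has its reverse in S.
Transitive: yes — every two-step S-path is closed by a direct edge.
So S is an equivalence relation.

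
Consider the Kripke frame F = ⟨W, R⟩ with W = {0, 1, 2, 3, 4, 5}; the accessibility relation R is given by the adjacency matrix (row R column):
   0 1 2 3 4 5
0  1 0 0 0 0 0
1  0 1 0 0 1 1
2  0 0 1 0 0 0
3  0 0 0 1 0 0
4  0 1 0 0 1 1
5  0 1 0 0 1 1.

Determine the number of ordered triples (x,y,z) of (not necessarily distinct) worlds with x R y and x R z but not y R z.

R is Euclidean; there are no such tuples.

0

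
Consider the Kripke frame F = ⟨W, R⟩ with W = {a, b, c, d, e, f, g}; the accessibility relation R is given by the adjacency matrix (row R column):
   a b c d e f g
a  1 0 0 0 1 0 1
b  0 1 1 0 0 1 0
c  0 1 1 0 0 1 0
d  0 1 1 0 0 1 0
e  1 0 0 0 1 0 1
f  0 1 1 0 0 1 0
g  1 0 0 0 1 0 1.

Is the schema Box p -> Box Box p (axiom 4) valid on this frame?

Yes

By correspondence theory, 4 is valid on a frame iff R is transitive.
Transitive: yes — every two-step R-path is closed by a direct edge.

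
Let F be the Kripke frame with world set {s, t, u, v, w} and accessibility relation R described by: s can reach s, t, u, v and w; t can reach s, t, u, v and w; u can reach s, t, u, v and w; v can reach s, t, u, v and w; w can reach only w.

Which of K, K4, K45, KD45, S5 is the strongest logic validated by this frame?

Transitive (axiom 4): yes — every two-step R-path is closed by a direct edge.
Euclidean (axiom 5): no — s R w and s R t, but not w R t.
Serial (axiom D): yes — every world has a successor (e.g. s R s).
Reflexive (axiom T): yes — every world is R-related to itself.
So F validates K, K4; K45 would additionally require R to be Euclidean. The strongest is K4.

K4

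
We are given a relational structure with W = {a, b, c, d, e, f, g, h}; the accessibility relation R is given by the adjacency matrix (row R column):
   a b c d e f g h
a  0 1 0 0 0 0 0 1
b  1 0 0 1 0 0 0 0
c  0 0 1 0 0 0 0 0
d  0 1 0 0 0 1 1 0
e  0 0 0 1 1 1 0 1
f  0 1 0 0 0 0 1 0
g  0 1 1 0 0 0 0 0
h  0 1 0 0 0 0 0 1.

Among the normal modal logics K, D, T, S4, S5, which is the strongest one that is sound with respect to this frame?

Serial (axiom D): yes — every world has a successor (e.g. a R b).
Reflexive (axiom T): no — a is not related to itself.
Transitive (axiom 4): no — a R b and b R d, but not a R d.
Euclidean (axiom 5): no — a R b and a R h, but not b R h.
So F validates K, D; T would additionally require R to be reflexive. The strongest is D.

D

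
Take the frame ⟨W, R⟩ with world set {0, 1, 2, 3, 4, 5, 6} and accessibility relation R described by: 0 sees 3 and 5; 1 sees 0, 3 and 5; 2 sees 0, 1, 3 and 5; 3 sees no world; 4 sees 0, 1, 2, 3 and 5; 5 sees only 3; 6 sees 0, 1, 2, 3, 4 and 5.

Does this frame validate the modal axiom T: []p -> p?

No

By correspondence theory, T is valid on a frame iff R is reflexive.
Reflexive: no — 0 is not related to itself.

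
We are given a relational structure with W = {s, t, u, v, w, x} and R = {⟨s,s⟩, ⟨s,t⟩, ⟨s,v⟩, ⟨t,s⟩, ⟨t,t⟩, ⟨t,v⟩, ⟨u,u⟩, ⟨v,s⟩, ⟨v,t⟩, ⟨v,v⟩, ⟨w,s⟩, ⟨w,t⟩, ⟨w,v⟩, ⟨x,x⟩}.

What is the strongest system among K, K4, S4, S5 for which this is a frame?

Transitive (axiom 4): yes — every two-step R-path is closed by a direct edge.
Reflexive (axiom T): no — w is not related to itself.
Euclidean (axiom 5): yes — any two successors of a common world are R-related.
So F validates K, K4; S4 would additionally require R to be reflexive. The strongest is K4.

K4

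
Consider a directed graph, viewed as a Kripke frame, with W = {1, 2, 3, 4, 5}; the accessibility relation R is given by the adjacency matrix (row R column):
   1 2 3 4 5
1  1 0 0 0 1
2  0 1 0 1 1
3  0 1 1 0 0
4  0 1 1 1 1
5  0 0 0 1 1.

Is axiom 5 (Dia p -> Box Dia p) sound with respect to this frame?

The schema 5 characterises exactly the Euclidean frames.
Euclidean: no — 4 R 2 and 4 R 3, but not 2 R 3.

No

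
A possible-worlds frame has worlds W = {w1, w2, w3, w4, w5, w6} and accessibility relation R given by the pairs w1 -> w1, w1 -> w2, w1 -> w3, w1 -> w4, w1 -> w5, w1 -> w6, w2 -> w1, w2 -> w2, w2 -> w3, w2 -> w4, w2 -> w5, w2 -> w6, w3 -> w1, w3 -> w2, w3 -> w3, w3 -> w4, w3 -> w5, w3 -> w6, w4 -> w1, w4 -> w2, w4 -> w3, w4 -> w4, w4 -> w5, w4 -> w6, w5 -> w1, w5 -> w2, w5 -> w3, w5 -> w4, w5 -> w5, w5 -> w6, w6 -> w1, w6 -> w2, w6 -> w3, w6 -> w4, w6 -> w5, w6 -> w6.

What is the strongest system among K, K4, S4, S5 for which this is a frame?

Transitive (axiom 4): yes — every two-step R-path is closed by a direct edge.
Reflexive (axiom T): yes — every world is R-related to itself.
Euclidean (axiom 5): yes — any two successors of a common world are R-related.
So F validates K, K4, S4, S5. The strongest is S5.

S5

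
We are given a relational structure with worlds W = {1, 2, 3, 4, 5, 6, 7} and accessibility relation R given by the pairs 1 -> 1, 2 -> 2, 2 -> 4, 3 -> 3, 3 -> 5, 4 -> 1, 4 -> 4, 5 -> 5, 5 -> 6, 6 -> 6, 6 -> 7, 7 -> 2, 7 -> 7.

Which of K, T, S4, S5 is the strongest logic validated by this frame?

Reflexive (axiom T): yes — every world is R-related to itself.
Transitive (axiom 4): no — 2 R 4 and 4 R 1, but not 2 R 1.
Euclidean (axiom 5): no — 2 R 4 and 2 R 2, but not 4 R 2.
So F validates K, T; S4 would additionally require R to be transitive. The strongest is T.

T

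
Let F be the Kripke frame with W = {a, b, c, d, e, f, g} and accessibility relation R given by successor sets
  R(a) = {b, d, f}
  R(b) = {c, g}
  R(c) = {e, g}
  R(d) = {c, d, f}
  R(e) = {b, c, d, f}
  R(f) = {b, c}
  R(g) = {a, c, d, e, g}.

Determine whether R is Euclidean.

Euclidean: no — a R b and a R d, but not b R d.

No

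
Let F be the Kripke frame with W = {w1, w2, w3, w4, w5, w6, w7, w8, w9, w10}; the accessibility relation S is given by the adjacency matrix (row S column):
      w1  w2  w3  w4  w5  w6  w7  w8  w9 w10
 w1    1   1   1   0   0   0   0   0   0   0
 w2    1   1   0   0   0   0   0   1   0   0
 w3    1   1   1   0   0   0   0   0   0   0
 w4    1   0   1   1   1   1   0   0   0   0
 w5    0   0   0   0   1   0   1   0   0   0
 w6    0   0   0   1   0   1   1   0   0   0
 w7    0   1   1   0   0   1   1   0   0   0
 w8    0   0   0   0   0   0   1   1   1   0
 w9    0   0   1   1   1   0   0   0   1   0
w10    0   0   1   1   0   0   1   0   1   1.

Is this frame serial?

Serial: yes — every world has a successor (e.g. w1 S w1).

Yes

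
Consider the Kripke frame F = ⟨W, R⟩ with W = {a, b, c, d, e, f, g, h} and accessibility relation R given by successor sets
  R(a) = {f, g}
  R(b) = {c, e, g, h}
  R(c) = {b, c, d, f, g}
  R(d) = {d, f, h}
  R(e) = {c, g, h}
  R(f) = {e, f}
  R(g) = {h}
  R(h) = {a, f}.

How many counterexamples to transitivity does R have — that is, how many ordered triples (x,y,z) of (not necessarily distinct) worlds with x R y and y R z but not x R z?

26

Enumerating: (a,f,e), (a,g,h), (b,c,b), (b,c,d), (b,c,f), (b,h,a), (b,h,f), (c,b,e), (c,b,h), (c,d,h), (c,f,e), (c,g,h), … and 14 more.
Total: 26.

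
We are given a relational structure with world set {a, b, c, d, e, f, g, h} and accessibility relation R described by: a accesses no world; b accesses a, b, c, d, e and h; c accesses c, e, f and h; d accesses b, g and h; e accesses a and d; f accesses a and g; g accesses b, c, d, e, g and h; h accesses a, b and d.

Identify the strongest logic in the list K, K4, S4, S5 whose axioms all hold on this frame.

Transitive (axiom 4): no — b R c and c R f, but not b R f.
Reflexive (axiom T): no — a is not related to itself.
Euclidean (axiom 5): no — b R a and b R c, but not a R c.
So F validates K; K4 would additionally require R to be transitive. The strongest is K.

K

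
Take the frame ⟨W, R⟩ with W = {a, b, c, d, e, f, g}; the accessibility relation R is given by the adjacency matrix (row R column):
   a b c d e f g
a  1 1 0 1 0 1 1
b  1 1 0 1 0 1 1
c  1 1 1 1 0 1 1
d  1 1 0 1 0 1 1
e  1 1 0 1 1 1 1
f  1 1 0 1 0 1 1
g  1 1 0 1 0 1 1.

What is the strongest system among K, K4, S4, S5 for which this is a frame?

Transitive (axiom 4): yes — every two-step R-path is closed by a direct edge.
Reflexive (axiom T): yes — every world is R-related to itself.
Euclidean (axiom 5): no — c R a and c R c, but not a R c.
So F validates K, K4, S4; S5 would additionally require R to be Euclidean. The strongest is S4.

S4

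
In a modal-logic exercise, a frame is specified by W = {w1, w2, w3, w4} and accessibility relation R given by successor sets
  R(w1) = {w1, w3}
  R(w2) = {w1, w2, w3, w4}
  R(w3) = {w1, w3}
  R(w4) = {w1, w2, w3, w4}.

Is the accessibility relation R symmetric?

No

Symmetric: no — w2 R w1 but not w1 R w2.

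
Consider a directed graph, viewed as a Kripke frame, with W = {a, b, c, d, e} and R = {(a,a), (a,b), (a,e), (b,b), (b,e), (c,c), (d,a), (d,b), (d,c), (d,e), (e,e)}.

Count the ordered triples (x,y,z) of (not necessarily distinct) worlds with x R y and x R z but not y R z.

Enumerating: (a,b,a), (a,e,a), (a,e,b), (b,e,b), (d,a,c), (d,b,a), (d,b,c), (d,c,a), (d,c,b), (d,c,e), (d,e,a), (d,e,b), (d,e,c).

13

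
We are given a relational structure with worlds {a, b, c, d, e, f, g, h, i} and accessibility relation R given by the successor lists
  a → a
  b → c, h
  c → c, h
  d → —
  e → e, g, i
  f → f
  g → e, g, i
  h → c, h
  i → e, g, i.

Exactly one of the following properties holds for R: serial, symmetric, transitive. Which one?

Serial: no — d has no R-successor.
Symmetric: no — b R c but not c R b.
Transitive: yes — every two-step R-path is closed by a direct edge.
Only transitive holds.

transitive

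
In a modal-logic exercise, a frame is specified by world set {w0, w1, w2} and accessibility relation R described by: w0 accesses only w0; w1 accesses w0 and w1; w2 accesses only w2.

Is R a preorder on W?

Reflexive: yes — every world is R-related to itself.
Transitive: yes — every two-step R-path is closed by a direct edge.
So R is a preorder.

Yes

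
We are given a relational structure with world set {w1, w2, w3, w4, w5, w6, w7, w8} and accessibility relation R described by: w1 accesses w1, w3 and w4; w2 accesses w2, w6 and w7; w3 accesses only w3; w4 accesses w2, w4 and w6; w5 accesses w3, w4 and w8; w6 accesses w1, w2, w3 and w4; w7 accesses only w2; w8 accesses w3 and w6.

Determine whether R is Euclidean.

No

Euclidean: no — w1 R w3 and w1 R w4, but not w3 R w4.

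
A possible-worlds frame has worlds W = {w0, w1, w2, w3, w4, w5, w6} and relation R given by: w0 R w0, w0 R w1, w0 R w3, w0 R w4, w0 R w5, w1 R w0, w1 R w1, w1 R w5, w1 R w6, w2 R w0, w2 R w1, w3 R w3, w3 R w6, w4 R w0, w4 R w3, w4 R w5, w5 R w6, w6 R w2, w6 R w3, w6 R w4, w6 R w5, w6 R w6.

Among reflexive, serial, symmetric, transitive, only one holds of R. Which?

Reflexive: no — w2 is not related to itself.
Serial: yes — every world has a successor (e.g. w0 R w0).
Symmetric: no — w0 R w3 but not w3 R w0.
Transitive: no — w0 R w1 and w1 R w6, but not w0 R w6.
Only serial holds.

serial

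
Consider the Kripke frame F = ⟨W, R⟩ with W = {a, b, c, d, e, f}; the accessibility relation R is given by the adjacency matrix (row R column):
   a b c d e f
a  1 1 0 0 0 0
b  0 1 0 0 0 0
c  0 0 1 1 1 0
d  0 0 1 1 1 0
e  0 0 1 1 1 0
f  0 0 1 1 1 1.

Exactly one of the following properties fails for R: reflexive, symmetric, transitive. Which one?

symmetric

Reflexive: yes — every world is R-related to itself.
Symmetric: no — a R b but not b R a.
Transitive: yes — every two-step R-path is closed by a direct edge.
Only symmetric fails.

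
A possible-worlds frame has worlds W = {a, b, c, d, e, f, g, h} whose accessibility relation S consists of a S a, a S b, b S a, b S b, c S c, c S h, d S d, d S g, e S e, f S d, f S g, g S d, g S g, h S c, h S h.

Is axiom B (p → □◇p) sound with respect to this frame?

Axiom B corresponds to the accessibility relation being symmetric.
Symmetric: no — f S d but not d S f.

No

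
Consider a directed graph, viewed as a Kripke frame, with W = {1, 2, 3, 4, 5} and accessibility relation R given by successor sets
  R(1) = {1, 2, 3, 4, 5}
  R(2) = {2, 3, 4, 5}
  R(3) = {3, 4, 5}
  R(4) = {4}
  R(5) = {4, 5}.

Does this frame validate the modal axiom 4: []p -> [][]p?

Axiom 4 corresponds to the accessibility relation being transitive.
Transitive: yes — every two-step R-path is closed by a direct edge.

Yes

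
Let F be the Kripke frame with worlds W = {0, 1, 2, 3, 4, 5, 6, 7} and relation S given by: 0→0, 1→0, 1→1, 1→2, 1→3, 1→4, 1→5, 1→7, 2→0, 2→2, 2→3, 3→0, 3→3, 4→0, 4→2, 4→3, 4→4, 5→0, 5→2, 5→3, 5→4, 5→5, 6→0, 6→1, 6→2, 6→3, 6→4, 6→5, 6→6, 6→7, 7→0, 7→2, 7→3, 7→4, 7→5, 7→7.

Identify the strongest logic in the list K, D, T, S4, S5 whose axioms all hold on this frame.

Serial (axiom D): yes — every world has a successor (e.g. 0 S 0).
Reflexive (axiom T): yes — every world is S-related to itself.
Transitive (axiom 4): yes — every two-step S-path is closed by a direct edge.
Euclidean (axiom 5): no — 1 S 0 and 1 S 2, but not 0 S 2.
So F validates K, D, T, S4; S5 would additionally require S to be Euclidean. The strongest is S4.

S4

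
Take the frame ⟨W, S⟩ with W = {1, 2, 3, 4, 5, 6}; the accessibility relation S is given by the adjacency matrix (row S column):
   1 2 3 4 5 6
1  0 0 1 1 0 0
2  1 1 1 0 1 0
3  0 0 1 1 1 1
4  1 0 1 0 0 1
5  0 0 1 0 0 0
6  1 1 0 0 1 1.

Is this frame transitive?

Transitive: no — 1 S 3 and 3 S 5, but not 1 S 5.

No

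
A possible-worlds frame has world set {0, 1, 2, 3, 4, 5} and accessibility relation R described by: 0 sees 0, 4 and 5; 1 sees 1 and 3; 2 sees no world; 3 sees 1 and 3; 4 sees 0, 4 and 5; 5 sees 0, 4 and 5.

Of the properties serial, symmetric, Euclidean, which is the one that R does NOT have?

Serial: no — 2 has no R-successor.
Symmetric: yes — every pair in R has its reverse in R.
Euclidean: yes — any two successors of a common world are R-related.
Only serial fails.

serial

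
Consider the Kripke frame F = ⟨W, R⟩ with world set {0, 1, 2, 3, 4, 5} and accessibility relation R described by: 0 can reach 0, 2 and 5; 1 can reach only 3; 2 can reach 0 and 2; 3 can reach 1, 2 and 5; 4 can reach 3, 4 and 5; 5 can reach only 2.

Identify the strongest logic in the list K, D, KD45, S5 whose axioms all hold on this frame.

Serial (axiom D): yes — every world has a successor (e.g. 0 R 0).
Euclidean (axiom 5): no — 0 R 2 and 0 R 5, but not 2 R 5.
Transitive (axiom 4): no — 1 R 3 and 3 R 2, but not 1 R 2.
Reflexive (axiom T): no — 1 is not related to itself.
So F validates K, D; KD45 would additionally require R to be Euclidean and transitive. The strongest is D.

D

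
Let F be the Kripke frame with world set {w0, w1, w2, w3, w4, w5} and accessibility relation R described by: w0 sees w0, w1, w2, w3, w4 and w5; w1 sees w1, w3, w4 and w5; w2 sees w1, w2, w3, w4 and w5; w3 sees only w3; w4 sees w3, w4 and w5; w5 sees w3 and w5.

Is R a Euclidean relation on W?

Euclidean: no — w0 R w1 and w0 R w2, but not w1 R w2.

No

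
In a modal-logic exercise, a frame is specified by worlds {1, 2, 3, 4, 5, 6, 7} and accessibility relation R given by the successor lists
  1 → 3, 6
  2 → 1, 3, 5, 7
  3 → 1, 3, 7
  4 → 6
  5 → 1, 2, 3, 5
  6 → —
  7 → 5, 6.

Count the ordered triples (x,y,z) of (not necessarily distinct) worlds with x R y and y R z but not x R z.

Enumerating: (1,3,1), (1,3,7), (2,1,6), (2,5,2), (2,7,6), (3,1,6), (3,7,5), (3,7,6), (5,1,6), (5,2,7), (5,3,7), (7,5,1), (7,5,2), (7,5,3).

14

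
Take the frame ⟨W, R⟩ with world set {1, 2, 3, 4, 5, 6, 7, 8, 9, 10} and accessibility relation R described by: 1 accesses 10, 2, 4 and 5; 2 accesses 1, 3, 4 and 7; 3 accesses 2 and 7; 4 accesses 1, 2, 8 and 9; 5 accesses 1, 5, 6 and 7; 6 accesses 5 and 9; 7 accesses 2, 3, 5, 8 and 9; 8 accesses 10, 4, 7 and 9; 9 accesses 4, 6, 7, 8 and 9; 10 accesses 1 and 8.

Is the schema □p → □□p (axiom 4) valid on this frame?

By correspondence theory, 4 is valid on a frame iff R is transitive.
Transitive: no — 1 R 10 and 10 R 8, but not 1 R 8.

No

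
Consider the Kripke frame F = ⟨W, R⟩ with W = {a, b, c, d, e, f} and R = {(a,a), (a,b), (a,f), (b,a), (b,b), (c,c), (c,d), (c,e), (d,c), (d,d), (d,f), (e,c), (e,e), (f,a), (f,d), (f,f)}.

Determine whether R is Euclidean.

Euclidean: no — a R b and a R f, but not b R f.

No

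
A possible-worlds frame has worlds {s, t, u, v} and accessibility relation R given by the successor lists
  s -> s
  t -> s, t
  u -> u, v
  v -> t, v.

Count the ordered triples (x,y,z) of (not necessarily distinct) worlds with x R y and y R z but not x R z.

Enumerating: (u,v,t), (v,t,s).

2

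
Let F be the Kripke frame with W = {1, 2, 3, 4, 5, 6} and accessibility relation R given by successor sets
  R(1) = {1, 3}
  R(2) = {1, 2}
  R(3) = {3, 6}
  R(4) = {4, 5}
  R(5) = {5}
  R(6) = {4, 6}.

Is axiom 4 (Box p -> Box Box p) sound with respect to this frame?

No

Axiom 4 corresponds to the accessibility relation being transitive.
Transitive: no — 1 R 3 and 3 R 6, but not 1 R 6.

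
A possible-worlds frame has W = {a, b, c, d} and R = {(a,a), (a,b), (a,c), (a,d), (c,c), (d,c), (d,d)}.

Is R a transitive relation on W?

Transitive: yes — every two-step R-path is closed by a direct edge.

Yes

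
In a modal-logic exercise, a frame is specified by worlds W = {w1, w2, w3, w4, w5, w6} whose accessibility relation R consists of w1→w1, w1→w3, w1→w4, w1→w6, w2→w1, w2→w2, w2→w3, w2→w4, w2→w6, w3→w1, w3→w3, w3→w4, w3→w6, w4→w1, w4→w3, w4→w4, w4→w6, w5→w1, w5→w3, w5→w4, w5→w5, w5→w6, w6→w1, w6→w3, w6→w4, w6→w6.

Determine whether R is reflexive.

Reflexive: yes — every world is R-related to itself.

Yes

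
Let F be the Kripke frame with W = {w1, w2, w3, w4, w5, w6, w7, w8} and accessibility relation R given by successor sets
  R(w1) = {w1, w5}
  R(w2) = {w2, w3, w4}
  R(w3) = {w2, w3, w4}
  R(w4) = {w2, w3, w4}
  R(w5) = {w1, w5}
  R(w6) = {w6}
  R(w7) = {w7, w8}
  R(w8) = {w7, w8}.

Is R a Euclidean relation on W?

Euclidean: yes — any two successors of a common world are R-related.

Yes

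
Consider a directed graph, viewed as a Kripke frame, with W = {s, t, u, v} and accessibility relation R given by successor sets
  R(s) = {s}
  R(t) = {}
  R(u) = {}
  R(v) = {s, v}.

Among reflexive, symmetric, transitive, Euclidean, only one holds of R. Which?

Reflexive: no — t is not related to itself.
Symmetric: no — v R s but not s R v.
Transitive: yes — every two-step R-path is closed by a direct edge.
Euclidean: no — v R s and v R v, but not s R v.
Only transitive holds.

transitive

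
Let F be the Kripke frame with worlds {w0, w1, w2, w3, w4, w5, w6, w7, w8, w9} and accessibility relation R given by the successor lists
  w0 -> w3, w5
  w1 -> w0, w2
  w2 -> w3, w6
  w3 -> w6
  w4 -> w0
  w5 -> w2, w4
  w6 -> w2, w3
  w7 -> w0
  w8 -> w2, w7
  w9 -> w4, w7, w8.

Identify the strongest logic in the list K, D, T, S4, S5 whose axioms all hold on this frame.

D

Serial (axiom D): yes — every world has a successor (e.g. w0 R w3).
Reflexive (axiom T): no — w0 is not related to itself.
Transitive (axiom 4): no — w0 R w3 and w3 R w6, but not w0 R w6.
Euclidean (axiom 5): no — w0 R w3 and w0 R w5, but not w3 R w5.
So F validates K, D; T would additionally require R to be reflexive. The strongest is D.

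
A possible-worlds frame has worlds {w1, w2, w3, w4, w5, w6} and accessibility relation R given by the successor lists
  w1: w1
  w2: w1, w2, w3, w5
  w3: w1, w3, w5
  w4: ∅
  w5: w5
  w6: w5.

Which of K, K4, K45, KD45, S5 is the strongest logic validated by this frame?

Transitive (axiom 4): yes — every two-step R-path is closed by a direct edge.
Euclidean (axiom 5): no — w2 R w1 and w2 R w3, but not w1 R w3.
Serial (axiom D): no — w4 has no R-successor.
Reflexive (axiom T): no — w4 is not related to itself.
So F validates K, K4; K45 would additionally require R to be Euclidean. The strongest is K4.

K4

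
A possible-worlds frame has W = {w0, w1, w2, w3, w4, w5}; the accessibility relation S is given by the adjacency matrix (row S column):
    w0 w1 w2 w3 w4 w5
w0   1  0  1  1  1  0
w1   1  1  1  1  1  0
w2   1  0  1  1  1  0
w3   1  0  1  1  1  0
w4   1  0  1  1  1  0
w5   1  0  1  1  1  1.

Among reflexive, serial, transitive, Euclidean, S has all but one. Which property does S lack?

Reflexive: yes — every world is S-related to itself.
Serial: yes — every world has a successor (e.g. w0 S w0).
Transitive: yes — every two-step S-path is closed by a direct edge.
Euclidean: no — w1 S w0 and w1 S w1, but not w0 S w1.
Only Euclidean fails.

Euclidean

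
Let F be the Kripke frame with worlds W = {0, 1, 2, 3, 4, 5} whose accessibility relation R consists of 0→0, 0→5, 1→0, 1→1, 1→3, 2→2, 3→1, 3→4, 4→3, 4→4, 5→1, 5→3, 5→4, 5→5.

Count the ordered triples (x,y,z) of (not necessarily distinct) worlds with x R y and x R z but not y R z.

14

Enumerating: (0,5,0), (1,0,1), (1,0,3), (1,3,0), (1,3,3), (3,1,4), (3,4,1), (4,3,3), (5,1,4), (5,1,5), (5,3,3), (5,3,5), (5,4,1), (5,4,5).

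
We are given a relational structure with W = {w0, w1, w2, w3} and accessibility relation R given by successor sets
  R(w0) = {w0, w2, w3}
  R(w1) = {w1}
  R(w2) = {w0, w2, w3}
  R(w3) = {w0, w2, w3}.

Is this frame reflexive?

Yes

Reflexive: yes — every world is R-related to itself.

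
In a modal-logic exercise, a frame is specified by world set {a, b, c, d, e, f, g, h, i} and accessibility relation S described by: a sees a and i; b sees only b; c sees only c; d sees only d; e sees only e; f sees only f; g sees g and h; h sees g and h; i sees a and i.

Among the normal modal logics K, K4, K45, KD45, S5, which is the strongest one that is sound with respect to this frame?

S5

Transitive (axiom 4): yes — every two-step S-path is closed by a direct edge.
Euclidean (axiom 5): yes — any two successors of a common world are S-related.
Serial (axiom D): yes — every world has a successor (e.g. a S a).
Reflexive (axiom T): yes — every world is S-related to itself.
So F validates K, K4, K45, KD45, S5. The strongest is S5.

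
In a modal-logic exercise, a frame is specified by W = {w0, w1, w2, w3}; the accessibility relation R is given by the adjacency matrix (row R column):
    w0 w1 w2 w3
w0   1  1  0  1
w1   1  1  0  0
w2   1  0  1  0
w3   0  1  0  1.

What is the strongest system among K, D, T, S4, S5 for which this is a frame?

T

Serial (axiom D): yes — every world has a successor (e.g. w0 R w0).
Reflexive (axiom T): yes — every world is R-related to itself.
Transitive (axiom 4): no — w1 R w0 and w0 R w3, but not w1 R w3.
Euclidean (axiom 5): no — w0 R w1 and w0 R w3, but not w1 R w3.
So F validates K, D, T; S4 would additionally require R to be transitive. The strongest is T.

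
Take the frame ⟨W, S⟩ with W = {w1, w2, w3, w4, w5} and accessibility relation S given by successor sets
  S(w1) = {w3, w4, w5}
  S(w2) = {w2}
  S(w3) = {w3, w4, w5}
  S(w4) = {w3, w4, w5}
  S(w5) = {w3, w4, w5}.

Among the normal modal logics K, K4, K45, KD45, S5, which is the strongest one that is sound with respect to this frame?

KD45

Transitive (axiom 4): yes — every two-step S-path is closed by a direct edge.
Euclidean (axiom 5): yes — any two successors of a common world are S-related.
Serial (axiom D): yes — every world has a successor (e.g. w1 S w3).
Reflexive (axiom T): no — w1 is not related to itself.
So F validates K, K4, K45, KD45; S5 would additionally require S to be reflexive. The strongest is KD45.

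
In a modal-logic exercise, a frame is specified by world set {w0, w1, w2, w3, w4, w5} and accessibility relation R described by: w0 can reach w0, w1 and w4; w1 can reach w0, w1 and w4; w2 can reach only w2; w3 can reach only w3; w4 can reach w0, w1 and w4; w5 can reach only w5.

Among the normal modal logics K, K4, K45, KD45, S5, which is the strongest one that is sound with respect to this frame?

S5

Transitive (axiom 4): yes — every two-step R-path is closed by a direct edge.
Euclidean (axiom 5): yes — any two successors of a common world are R-related.
Serial (axiom D): yes — every world has a successor (e.g. w0 R w0).
Reflexive (axiom T): yes — every world is R-related to itself.
So F validates K, K4, K45, KD45, S5. The strongest is S5.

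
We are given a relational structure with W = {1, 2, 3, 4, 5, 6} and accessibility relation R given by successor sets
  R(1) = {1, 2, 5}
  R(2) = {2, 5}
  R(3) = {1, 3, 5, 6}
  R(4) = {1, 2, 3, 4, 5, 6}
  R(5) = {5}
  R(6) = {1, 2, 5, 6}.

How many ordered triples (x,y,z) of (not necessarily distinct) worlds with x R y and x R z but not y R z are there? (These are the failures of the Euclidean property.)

32

Enumerating: (1,2,1), (1,5,1), (1,5,2), (2,5,2), (3,1,3), (3,1,6), (3,5,1), (3,5,3), (3,5,6), (3,6,3), (4,1,3), (4,1,4), … and 20 more.
Total: 32.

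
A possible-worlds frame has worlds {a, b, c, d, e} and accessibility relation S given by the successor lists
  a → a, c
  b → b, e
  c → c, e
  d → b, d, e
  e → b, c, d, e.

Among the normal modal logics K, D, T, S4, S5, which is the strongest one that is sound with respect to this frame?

T

Serial (axiom D): yes — every world has a successor (e.g. a S a).
Reflexive (axiom T): yes — every world is S-related to itself.
Transitive (axiom 4): no — a S c and c S e, but not a S e.
Euclidean (axiom 5): no — e S b and e S c, but not b S c.
So F validates K, D, T; S4 would additionally require S to be transitive. The strongest is T.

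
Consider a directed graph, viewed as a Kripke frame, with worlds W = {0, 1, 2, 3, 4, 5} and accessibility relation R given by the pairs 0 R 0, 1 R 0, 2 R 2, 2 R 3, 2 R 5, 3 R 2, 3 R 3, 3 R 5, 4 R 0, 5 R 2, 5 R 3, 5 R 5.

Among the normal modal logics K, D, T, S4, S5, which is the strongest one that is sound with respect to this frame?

D

Serial (axiom D): yes — every world has a successor (e.g. 0 R 0).
Reflexive (axiom T): no — 1 is not related to itself.
Transitive (axiom 4): yes — every two-step R-path is closed by a direct edge.
Euclidean (axiom 5): yes — any two successors of a common world are R-related.
So F validates K, D; T would additionally require R to be reflexive. The strongest is D.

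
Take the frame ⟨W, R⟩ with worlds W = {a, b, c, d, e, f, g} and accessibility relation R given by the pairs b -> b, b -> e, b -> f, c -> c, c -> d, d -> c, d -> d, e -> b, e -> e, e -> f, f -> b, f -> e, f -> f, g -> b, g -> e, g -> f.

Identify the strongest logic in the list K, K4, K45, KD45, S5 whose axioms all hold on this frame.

Transitive (axiom 4): yes — every two-step R-path is closed by a direct edge.
Euclidean (axiom 5): yes — any two successors of a common world are R-related.
Serial (axiom D): no — a has no R-successor.
Reflexive (axiom T): no — a is not related to itself.
So F validates K, K4, K45; KD45 would additionally require R to be serial. The strongest is K45.

K45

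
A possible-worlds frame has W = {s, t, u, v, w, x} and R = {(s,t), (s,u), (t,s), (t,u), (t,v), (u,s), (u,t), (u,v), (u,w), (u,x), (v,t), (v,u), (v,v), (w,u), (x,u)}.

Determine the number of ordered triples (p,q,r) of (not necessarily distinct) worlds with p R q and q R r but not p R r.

Enumerating: (s,t,s), (s,t,v), (s,u,s), (s,u,v), (s,u,w), (s,u,x), (t,s,t), (t,u,t), (t,u,w), (t,u,x), (t,v,t), (u,s,u), … and 18 more.
Total: 30.

30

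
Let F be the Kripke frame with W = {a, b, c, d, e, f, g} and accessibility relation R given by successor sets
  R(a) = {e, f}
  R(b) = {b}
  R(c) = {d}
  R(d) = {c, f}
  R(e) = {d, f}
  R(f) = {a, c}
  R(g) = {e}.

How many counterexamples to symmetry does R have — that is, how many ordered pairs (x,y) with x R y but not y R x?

Enumerating: (a,e), (d,f), (e,d), (e,f), (f,c), (g,e).

6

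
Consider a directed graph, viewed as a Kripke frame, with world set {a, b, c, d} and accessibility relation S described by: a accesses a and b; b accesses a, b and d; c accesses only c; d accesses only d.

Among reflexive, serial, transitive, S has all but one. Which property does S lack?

Reflexive: yes — every world is S-related to itself.
Serial: yes — every world has a successor (e.g. a S a).
Transitive: no — a S b and b S d, but not a S d.
Only transitive fails.

transitive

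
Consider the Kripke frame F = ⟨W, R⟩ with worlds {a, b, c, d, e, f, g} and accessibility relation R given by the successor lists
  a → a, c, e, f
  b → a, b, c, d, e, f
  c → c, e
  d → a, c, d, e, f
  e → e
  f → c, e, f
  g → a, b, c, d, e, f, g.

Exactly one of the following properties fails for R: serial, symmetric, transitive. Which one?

symmetric

Serial: yes — every world has a successor (e.g. a R a).
Symmetric: no — a R c but not c R a.
Transitive: yes — every two-step R-path is closed by a direct edge.
Only symmetric fails.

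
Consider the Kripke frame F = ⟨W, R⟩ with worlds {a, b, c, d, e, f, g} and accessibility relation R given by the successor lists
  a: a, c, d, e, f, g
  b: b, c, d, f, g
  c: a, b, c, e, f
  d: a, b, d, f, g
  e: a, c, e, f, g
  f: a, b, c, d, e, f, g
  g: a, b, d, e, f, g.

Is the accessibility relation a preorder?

No

Reflexive: yes — every world is R-related to itself.
Transitive: no — a R c and c R b, but not a R b.
So R is not a preorder.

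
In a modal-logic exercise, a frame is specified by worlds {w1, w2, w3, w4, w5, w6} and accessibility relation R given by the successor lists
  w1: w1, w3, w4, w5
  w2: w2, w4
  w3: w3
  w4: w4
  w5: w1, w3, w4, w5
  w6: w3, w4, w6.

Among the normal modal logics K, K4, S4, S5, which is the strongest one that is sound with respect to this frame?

S4

Transitive (axiom 4): yes — every two-step R-path is closed by a direct edge.
Reflexive (axiom T): yes — every world is R-related to itself.
Euclidean (axiom 5): no — w1 R w3 and w1 R w4, but not w3 R w4.
So F validates K, K4, S4; S5 would additionally require R to be Euclidean. The strongest is S4.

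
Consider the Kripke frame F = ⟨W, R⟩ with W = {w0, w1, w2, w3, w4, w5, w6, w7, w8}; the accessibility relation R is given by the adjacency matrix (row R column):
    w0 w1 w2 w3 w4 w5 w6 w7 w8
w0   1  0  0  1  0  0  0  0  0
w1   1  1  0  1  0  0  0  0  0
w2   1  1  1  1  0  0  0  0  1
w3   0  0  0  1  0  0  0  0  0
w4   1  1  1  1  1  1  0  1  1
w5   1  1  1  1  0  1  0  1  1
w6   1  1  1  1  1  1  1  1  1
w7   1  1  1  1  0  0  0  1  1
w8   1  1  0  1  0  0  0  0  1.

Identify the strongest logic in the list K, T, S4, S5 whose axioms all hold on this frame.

S4

Reflexive (axiom T): yes — every world is R-related to itself.
Transitive (axiom 4): yes — every two-step R-path is closed by a direct edge.
Euclidean (axiom 5): no — w1 R w3 and w1 R w0, but not w3 R w0.
So F validates K, T, S4; S5 would additionally require R to be Euclidean. The strongest is S4.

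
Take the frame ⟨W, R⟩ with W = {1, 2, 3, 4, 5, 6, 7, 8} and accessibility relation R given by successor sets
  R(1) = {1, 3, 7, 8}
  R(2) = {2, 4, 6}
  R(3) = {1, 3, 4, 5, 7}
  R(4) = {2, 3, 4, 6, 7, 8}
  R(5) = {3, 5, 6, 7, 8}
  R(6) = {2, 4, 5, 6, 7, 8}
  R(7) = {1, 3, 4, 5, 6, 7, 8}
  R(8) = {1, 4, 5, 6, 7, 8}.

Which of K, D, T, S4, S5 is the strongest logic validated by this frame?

T

Serial (axiom D): yes — every world has a successor (e.g. 1 R 1).
Reflexive (axiom T): yes — every world is R-related to itself.
Transitive (axiom 4): no — 1 R 3 and 3 R 4, but not 1 R 4.
Euclidean (axiom 5): no — 1 R 3 and 1 R 8, but not 3 R 8.
So F validates K, D, T; S4 would additionally require R to be transitive. The strongest is T.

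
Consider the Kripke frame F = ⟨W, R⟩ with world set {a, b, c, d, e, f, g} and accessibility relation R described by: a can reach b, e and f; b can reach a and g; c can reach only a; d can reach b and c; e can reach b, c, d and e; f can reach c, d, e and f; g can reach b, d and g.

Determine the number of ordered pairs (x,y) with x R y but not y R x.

12

Enumerating: (a,e), (a,f), (c,a), (d,b), (d,c), (e,b), (e,c), (e,d), (f,c), (f,d), (f,e), (g,d).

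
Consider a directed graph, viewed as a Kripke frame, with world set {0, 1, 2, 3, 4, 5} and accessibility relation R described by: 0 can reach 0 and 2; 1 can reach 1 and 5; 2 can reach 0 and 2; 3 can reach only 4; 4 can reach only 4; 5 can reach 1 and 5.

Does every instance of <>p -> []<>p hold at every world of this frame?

Axiom 5 corresponds to the accessibility relation being Euclidean.
Euclidean: yes — any two successors of a common world are R-related.

Yes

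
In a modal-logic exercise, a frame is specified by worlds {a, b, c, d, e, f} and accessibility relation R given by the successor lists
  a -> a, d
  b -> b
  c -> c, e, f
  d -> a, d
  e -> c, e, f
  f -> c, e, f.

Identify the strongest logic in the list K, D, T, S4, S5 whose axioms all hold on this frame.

S5

Serial (axiom D): yes — every world has a successor (e.g. a R a).
Reflexive (axiom T): yes — every world is R-related to itself.
Transitive (axiom 4): yes — every two-step R-path is closed by a direct edge.
Euclidean (axiom 5): yes — any two successors of a common world are R-related.
So F validates K, D, T, S4, S5. The strongest is S5.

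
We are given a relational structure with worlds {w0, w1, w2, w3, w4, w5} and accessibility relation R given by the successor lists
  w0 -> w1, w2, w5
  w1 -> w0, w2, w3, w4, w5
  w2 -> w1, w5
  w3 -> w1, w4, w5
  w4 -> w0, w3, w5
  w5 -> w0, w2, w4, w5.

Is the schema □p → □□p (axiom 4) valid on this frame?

By correspondence theory, 4 is valid on a frame iff R is transitive.
Transitive: no — w0 R w1 and w1 R w3, but not w0 R w3.

No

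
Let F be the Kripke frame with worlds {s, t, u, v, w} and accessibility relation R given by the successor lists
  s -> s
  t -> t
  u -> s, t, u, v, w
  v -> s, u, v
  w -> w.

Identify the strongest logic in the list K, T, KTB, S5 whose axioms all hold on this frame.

Reflexive (axiom T): yes — every world is R-related to itself.
Symmetric (axiom B): no — u R s but not s R u.
Euclidean (axiom 5): no — u R s and u R t, but not s R t.
So F validates K, T; KTB would additionally require R to be symmetric. The strongest is T.

T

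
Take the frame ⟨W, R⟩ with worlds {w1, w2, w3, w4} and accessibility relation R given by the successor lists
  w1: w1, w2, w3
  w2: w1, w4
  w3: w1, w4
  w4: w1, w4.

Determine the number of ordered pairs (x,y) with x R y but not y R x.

Enumerating: (w2,w4), (w3,w4), (w4,w1).

3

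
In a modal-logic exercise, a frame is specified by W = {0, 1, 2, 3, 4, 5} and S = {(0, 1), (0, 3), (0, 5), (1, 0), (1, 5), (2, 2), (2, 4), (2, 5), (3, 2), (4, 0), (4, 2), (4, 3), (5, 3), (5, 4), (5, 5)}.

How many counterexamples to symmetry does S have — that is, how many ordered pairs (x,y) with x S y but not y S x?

9

Enumerating: (0,3), (0,5), (1,5), (2,5), (3,2), (4,0), (4,3), (5,3), (5,4).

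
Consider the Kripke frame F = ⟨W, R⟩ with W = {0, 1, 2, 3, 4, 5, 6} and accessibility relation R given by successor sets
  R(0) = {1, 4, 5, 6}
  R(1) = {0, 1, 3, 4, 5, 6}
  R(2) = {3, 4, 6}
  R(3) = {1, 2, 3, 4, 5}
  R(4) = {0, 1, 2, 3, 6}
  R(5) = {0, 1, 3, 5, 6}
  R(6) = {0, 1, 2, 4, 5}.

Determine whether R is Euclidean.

No

Euclidean: no — 0 R 4 and 0 R 5, but not 4 R 5.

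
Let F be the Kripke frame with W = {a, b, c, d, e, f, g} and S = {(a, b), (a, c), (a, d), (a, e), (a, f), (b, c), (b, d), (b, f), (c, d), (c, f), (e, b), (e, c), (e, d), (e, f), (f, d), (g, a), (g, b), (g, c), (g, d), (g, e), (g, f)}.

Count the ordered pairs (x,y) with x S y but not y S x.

21

Enumerating: (a,b), (a,c), (a,d), (a,e), (a,f), (b,c), (b,d), (b,f), (c,d), (c,f), (e,b), (e,c), … and 9 more.
Total: 21.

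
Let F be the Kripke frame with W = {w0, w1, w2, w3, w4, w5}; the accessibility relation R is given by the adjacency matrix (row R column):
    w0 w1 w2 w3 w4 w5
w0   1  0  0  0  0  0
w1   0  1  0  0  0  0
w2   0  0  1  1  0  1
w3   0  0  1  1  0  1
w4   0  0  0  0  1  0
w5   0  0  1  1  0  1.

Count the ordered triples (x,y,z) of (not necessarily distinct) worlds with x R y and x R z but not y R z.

R is Euclidean; there are no such tuples.

0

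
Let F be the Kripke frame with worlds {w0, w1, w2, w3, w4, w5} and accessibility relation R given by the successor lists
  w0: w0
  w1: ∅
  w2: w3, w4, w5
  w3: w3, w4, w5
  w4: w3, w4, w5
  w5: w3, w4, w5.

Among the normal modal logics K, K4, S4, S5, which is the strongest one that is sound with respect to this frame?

K4

Transitive (axiom 4): yes — every two-step R-path is closed by a direct edge.
Reflexive (axiom T): no — w1 is not related to itself.
Euclidean (axiom 5): yes — any two successors of a common world are R-related.
So F validates K, K4; S4 would additionally require R to be reflexive. The strongest is K4.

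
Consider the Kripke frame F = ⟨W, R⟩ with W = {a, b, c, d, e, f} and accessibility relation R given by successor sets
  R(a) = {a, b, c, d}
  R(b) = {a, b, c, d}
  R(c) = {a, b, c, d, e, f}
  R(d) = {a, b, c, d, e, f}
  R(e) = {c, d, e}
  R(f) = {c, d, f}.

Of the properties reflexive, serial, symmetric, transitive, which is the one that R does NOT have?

transitive

Reflexive: yes — every world is R-related to itself.
Serial: yes — every world has a successor (e.g. a R a).
Symmetric: yes — every pair in R has its reverse in R.
Transitive: no — a R c and c R e, but not a R e.
Only transitive fails.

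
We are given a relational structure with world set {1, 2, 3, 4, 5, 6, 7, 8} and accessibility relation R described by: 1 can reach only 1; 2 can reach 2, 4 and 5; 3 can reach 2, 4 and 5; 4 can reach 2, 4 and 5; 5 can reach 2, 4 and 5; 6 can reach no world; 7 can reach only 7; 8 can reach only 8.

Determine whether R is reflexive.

Reflexive: no — 3 is not related to itself.

No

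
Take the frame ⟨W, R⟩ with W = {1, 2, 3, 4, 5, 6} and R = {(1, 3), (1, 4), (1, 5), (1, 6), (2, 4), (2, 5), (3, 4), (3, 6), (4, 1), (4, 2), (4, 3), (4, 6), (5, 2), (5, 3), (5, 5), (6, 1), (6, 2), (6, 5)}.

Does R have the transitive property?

No

Transitive: no — 1 R 4 and 4 R 2, but not 1 R 2.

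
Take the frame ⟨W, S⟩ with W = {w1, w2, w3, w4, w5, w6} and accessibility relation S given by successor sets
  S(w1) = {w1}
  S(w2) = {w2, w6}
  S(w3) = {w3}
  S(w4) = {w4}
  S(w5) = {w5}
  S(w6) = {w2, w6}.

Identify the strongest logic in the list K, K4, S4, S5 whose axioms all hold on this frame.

Transitive (axiom 4): yes — every two-step S-path is closed by a direct edge.
Reflexive (axiom T): yes — every world is S-related to itself.
Euclidean (axiom 5): yes — any two successors of a common world are S-related.
So F validates K, K4, S4, S5. The strongest is S5.

S5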